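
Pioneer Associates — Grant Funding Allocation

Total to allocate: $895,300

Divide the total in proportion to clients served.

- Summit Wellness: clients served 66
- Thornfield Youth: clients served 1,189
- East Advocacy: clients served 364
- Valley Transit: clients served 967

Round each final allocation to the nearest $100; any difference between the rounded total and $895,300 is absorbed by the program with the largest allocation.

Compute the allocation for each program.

Summit Wellness: $22,800 | Thornfield Youth: $411,700 | East Advocacy: $126,000 | Valley Transit: $334,800

Sum of clients served: 2,586.
Raw shares: Summit Wellness 66/2,586 × $895,300 = 22,849.88; Thornfield Youth 1,189/2,586 × $895,300 = 411,644.12; East Advocacy 364/2,586 × $895,300 = 126,020.57; Valley Transit 967/2,586 × $895,300 = 334,785.42.
Rounded to nearest $100: Summit Wellness $22,800; Thornfield Youth $411,600; East Advocacy $126,000; Valley Transit $334,800. Sum = $895,200.
Difference $895,300 − $895,200 = +$100 applied to largest allocation (Thornfield Youth): Thornfield Youth becomes $411,700.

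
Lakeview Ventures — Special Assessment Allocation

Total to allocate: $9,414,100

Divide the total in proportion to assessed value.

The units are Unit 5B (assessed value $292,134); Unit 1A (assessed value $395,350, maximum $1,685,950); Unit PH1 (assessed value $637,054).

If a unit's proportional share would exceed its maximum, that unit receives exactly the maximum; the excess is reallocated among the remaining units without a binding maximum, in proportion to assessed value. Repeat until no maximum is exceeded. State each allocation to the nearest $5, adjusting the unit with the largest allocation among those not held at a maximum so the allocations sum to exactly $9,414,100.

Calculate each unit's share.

Unit 5B: $2,429,710 · Unit 1A: $1,685,950 · Unit PH1: $5,298,440

Combined assessed value = 1,324,538.
Unconstrained shares: Unit 5B 2,076,330.53; Unit 1A 2,809,934.06; Unit PH1 4,527,835.41.
Held at cap: Unit 1A ($1,685,950); balance $7,728,150 reallocated over remaining assessed value 929,188.
Remaining shares: Unit 5B 2,429,707.84 → $2,429,710; Unit PH1 5,298,442.16 → $5,298,440.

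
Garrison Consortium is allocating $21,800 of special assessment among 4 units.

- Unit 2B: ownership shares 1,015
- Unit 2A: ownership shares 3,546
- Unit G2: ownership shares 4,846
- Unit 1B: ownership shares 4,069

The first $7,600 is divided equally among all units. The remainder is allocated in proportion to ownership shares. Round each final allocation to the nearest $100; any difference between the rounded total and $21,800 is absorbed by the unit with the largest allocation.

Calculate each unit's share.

Unit 2B: $3,000; Unit 2A: $5,600; Unit G2: $7,000; Unit 1B: $6,200

Equal tier: $7,600 ÷ 4 = $1,900 apiece.
Remainder $14,200 by ownership shares (total 13,476): Unit 2B 1,069.53 → $1,100; Unit 2A 3,736.51 → $3,700; Unit G2 5,106.35 → $5,100; Unit 1B 4,287.61 → $4,300.
Totals: Unit 2B $1,900 + $1,100 = $3,000; Unit 2A $1,900 + $3,700 = $5,600; Unit G2 $1,900 + $5,100 = $7,000; Unit 1B $1,900 + $4,300 = $6,200.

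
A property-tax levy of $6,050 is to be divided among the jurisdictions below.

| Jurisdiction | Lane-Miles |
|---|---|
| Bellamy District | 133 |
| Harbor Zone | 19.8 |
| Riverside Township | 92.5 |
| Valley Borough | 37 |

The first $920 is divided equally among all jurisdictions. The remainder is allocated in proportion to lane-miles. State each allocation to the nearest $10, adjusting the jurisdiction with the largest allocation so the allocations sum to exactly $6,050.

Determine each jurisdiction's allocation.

Bellamy District: $2,650 | Harbor Zone: $590 | Riverside Township: $1,910 | Valley Borough: $900

Equal tier: $920 ÷ 4 = $230 apiece.
Remainder $5,130 by lane-miles (total 282.3): Bellamy District 2,416.90 → $2,420; Harbor Zone 359.81 → $360; Riverside Township 1,680.92 → $1,680; Valley Borough 672.37 → $670.
Totals: Bellamy District $230 + $2,420 = $2,650; Harbor Zone $230 + $360 = $590; Riverside Township $230 + $1,680 = $1,910; Valley Borough $230 + $670 = $900.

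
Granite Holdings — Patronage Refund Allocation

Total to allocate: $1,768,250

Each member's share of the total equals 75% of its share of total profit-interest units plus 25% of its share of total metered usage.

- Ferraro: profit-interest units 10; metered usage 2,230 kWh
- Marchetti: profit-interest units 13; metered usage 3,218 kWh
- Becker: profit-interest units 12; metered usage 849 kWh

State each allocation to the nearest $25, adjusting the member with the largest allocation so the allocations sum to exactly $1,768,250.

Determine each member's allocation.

Ferraro: $535,450; Marchetti: $718,500; Becker: $514,300

Profit-interest units total 35; metered usage total 6,297.
Combined weights (75% profit-interest units + 25% metered usage): Ferraro 0.3028; Marchetti 0.4063; Becker 0.2908.
Pro-rata amounts: Ferraro 535,461.35; Marchetti 718,494.22; Becker 514,294.42.
After rounding ($25): Ferraro $535,450; Marchetti $718,500; Becker $514,300. Sum = $1,768,250.
Sum already equals the total — no adjustment.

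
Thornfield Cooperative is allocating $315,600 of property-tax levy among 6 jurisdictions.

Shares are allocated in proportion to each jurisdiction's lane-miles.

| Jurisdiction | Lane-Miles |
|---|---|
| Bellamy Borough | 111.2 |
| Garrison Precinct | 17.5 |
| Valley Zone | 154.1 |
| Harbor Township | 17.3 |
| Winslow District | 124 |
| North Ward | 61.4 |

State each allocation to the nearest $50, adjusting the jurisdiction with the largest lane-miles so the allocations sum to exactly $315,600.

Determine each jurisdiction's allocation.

Combined lane-miles = 111.2 + 17.5 + 154.1 + 17.3 + 124 + 61.4 = 485.5.
Proportional shares: Bellamy Borough 72,285.73; Garrison Precinct 11,375.90; Valley Zone 100,172.94; Harbor Township 11,245.89; Winslow District 80,606.39; North Ward 39,913.16.
At nearest $50: Bellamy Borough $72,300; Garrison Precinct $11,400; Valley Zone $100,150; Harbor Township $11,250; Winslow District $80,600; North Ward $39,900. Sum = $315,600.
Rounded total matches; no reconciliation needed.

Bellamy Borough: $72,300 · Garrison Precinct: $11,400 · Valley Zone: $100,150 · Harbor Township: $11,250 · Winslow District: $80,600 · North Ward: $39,900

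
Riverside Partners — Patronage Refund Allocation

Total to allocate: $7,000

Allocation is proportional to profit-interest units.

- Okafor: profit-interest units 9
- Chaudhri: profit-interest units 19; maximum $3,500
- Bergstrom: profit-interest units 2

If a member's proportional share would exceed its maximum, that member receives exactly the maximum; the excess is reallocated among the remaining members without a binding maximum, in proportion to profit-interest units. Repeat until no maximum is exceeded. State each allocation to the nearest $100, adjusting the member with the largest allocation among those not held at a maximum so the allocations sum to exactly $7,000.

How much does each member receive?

Okafor: $2,900 | Chaudhri: $3,500 | Bergstrom: $600

Combined profit-interest units = 30.
Unconstrained shares: Okafor 2,100.00; Chaudhri 4,433.33; Bergstrom 466.67.
Held at cap: Chaudhri ($3,500); remaining pool $3,500 reallocated over remaining profit-interest units 11.
Redistributed shares: Okafor 2,863.64 → $2,900; Bergstrom 636.36 → $600.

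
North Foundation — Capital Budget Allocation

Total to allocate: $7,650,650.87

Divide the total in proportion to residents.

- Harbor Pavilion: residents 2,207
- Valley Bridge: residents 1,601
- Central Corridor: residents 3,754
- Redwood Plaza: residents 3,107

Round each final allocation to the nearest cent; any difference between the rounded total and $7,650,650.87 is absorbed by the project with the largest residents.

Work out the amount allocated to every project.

Harbor Pavilion: $1,582,621.28 | Valley Bridge: $1,148,063.74 | Central Corridor: $2,691,962.08 | Redwood Plaza: $2,228,003.77

Residents total: 2,207 + 1,601 + 3,754 + 3,107 = 10,669.
Pro-rata amounts: Harbor Pavilion 1,582,621.2832; Valley Bridge 1,148,063.7401; Central Corridor 2,691,962.0739; Redwood Plaza 2,228,003.7729.
At nearest cent: Harbor Pavilion $1,582,621.28; Valley Bridge $1,148,063.74; Central Corridor $2,691,962.07; Redwood Plaza $2,228,003.77. Sum = $7,650,650.86.
Difference $7,650,650.87 − $7,650,650.86 = +$0.01 applied to largest residents (Central Corridor): Central Corridor becomes $2,691,962.08.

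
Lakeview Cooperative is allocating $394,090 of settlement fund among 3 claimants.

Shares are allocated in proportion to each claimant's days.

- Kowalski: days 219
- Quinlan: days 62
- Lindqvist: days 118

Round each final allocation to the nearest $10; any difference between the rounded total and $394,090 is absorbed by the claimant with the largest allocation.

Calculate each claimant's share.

Kowalski: $216,300 · Quinlan: $61,240 · Lindqvist: $116,550

Combined days = 399.
Proportional shares: Kowalski 219/399 × $394,090 = 216,305.04; Quinlan 62/399 × $394,090 = 61,237.04; Lindqvist 118/399 × $394,090 = 116,547.92.
At nearest $10: Kowalski $216,310; Quinlan $61,240; Lindqvist $116,550. Sum = $394,100.
Difference $394,090 − $394,100 = −$10 applied to largest allocation (Kowalski): Kowalski becomes $216,300.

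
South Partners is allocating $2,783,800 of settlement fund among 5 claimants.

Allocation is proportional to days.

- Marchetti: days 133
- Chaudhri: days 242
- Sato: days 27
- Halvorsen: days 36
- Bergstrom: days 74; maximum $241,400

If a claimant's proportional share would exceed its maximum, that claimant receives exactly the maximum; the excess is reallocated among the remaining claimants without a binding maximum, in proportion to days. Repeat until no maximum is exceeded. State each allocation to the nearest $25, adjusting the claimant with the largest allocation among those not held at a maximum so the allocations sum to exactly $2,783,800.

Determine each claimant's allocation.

Marchetti: $772,000 · Chaudhri: $1,404,700 · Sato: $156,725 · Halvorsen: $208,975 · Bergstrom: $241,400

Total days = 512.
Unconstrained shares: Marchetti 723,135.55; Chaudhri 1,315,780.47; Sato 146,801.95; Halvorsen 195,735.94; Bergstrom 402,346.09.
Capped: Bergstrom ($241,400); remaining pool $2,542,400 reallocated over remaining days 438.
Redistributed shares: Marchetti 772,007.31 → $772,000; Chaudhri 1,404,705.02 → $1,404,700; Sato 156,723.29 → $156,725; Halvorsen 208,964.38 → $208,975.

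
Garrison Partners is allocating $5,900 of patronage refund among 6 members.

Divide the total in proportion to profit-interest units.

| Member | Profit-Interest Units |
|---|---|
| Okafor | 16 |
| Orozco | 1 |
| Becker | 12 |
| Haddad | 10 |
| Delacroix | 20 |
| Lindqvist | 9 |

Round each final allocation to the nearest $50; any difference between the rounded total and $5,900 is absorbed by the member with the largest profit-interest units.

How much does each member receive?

Okafor: $1,400 | Orozco: $100 | Becker: $1,050 | Haddad: $850 | Delacroix: $1,700 | Lindqvist: $800

Sum of profit-interest units: 68.
Pro-rata amounts: Okafor 16/68 × $5,900 = 1,388.24; Orozco 1/68 × $5,900 = 86.76; Becker 12/68 × $5,900 = 1,041.18; Haddad 10/68 × $5,900 = 867.65; Delacroix 20/68 × $5,900 = 1,735.29; Lindqvist 9/68 × $5,900 = 780.88.
At nearest $50: Okafor $1,400; Orozco $100; Becker $1,050; Haddad $850; Delacroix $1,750; Lindqvist $800. Sum = $5,950.
Difference $5,900 − $5,950 = −$50 applied to largest profit-interest units (Delacroix): Delacroix becomes $1,700.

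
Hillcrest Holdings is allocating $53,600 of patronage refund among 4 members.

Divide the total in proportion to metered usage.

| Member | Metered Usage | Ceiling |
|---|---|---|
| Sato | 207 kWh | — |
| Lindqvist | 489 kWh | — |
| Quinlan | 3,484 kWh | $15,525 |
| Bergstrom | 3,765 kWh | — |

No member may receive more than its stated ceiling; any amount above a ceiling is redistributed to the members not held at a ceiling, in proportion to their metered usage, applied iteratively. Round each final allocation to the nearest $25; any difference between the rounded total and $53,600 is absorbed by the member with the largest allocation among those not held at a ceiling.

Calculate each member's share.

Metered usage total: 7,945.
Unconstrained shares: Sato 1,396.50; Lindqvist 3,298.98; Quinlan 23,504.39; Bergstrom 25,400.13.
Capped: Quinlan ($15,525); remaining pool $38,075 reallocated over remaining metered usage 4,461.
Shares after redistribution: Sato 1,766.76 → $1,775; Lindqvist 4,173.66 → $4,175; Bergstrom 32,134.58 → $32,125.

Sato: $1,775 | Lindqvist: $4,175 | Quinlan: $15,525 | Bergstrom: $32,125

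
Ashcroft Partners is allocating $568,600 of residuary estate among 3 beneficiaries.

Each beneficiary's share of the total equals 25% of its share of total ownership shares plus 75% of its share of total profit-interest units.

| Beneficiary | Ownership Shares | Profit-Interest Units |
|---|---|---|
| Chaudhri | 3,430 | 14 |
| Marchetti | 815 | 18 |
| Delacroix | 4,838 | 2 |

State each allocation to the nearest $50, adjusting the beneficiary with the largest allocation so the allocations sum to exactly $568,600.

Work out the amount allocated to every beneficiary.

Ownership shares total 9,083; profit-interest units total 34.
Composite weights (25% ownership shares + 75% profit-interest units): Chaudhri 0.4032; Marchetti 0.4195; Delacroix 0.1773.
Pro-rata amounts: Chaudhri 229,276.96; Marchetti 238,522.49; Delacroix 100,800.55.
Rounded to nearest $50: Chaudhri $229,300; Marchetti $238,500; Delacroix $100,800. Sum = $568,600.
No rounding difference to absorb.

Chaudhri: $229,300; Marchetti: $238,500; Delacroix: $100,800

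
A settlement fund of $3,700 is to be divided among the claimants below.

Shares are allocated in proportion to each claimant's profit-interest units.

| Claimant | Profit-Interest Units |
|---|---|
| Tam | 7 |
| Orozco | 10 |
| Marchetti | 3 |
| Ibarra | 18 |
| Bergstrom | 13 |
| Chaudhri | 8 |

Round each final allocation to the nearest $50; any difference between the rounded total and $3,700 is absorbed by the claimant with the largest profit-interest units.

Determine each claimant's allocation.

Tam: $450 · Orozco: $650 · Marchetti: $200 · Ibarra: $1,100 · Bergstrom: $800 · Chaudhri: $500

Total profit-interest units = 59.
Raw shares: Tam 7/59 × $3,700 = 438.98; Orozco 10/59 × $3,700 = 627.12; Marchetti 3/59 × $3,700 = 188.14; Ibarra 18/59 × $3,700 = 1,128.81; Bergstrom 13/59 × $3,700 = 815.25; Chaudhri 8/59 × $3,700 = 501.69.
Rounded to nearest $50: Tam $450; Orozco $650; Marchetti $200; Ibarra $1,150; Bergstrom $800; Chaudhri $500. Sum = $3,750.
Difference $3,700 − $3,750 = −$50 applied to largest profit-interest units (Ibarra): Ibarra becomes $1,100.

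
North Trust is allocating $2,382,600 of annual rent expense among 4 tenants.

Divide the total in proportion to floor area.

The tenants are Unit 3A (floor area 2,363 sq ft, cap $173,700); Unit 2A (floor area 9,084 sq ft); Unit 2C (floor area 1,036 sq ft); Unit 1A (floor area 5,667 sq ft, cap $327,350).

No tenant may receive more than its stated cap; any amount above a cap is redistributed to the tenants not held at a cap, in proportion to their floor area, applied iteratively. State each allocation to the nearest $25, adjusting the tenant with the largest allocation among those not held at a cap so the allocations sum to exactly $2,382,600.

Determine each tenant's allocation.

Combined floor area = 18,150.
Proportional shares (ignoring caps): Unit 3A 310,197.45; Unit 2A 1,192,481.45; Unit 2C 135,998.55; Unit 1A 743,922.55.
Held at cap: Unit 3A ($173,700), Unit 1A ($327,350); balance $1,881,550 reallocated over remaining floor area 10,120.
Redistributed shares: Unit 2A 1,688,932.83 → $1,688,925; Unit 2C 192,617.17 → $192,625.

Unit 3A: $173,700 · Unit 2A: $1,688,925 · Unit 2C: $192,625 · Unit 1A: $327,350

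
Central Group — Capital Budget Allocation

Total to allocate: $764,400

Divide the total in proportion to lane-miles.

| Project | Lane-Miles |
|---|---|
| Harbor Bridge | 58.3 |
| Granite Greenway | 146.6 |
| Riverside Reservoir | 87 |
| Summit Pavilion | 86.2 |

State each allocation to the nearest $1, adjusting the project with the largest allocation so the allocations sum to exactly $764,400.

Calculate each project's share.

Total lane-miles = 378.1.
Proportional shares: Harbor Bridge 58.3/378.1 × $764,400 = 117,864.37; Granite Greenway 146.6/378.1 × $764,400 = 296,379.37; Riverside Reservoir 87/378.1 × $764,400 = 175,886.80; Summit Pavilion 86.2/378.1 × $764,400 = 174,269.45.
Rounded to nearest $1: Harbor Bridge $117,864; Granite Greenway $296,379; Riverside Reservoir $175,887; Summit Pavilion $174,269. Sum = $764,399.
Difference $764,400 − $764,399 = +$1 applied to largest allocation (Granite Greenway): Granite Greenway becomes $296,380.

Harbor Bridge: $117,864 | Granite Greenway: $296,380 | Riverside Reservoir: $175,887 | Summit Pavilion: $174,269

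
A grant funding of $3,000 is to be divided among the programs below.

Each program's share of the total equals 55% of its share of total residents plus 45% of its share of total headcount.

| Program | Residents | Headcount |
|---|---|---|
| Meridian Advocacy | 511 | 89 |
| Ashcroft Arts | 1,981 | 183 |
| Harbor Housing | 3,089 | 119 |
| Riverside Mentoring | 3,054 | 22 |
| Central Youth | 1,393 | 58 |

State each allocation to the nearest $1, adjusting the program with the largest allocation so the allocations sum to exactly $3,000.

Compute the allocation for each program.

Meridian Advocacy: $339; Ashcroft Arts: $851; Harbor Housing: $849; Riverside Mentoring: $566; Central Youth: $395

Residents total 10,028; headcount total 471.
Combined weights (55% residents + 45% headcount): Meridian Advocacy 0.1131; Ashcroft Arts 0.2835; Harbor Housing 0.2831; Riverside Mentoring 0.1885; Central Youth 0.1318.
Raw shares: Meridian Advocacy 339.18; Ashcroft Arts 850.47; Harbor Housing 849.34; Riverside Mentoring 565.56; Central Youth 395.45.
After rounding ($1): Meridian Advocacy $339; Ashcroft Arts $850; Harbor Housing $849; Riverside Mentoring $566; Central Youth $395. Sum = $2,999.
Difference $3,000 − $2,999 = +$1 applied to largest allocation (Ashcroft Arts): Ashcroft Arts becomes $851.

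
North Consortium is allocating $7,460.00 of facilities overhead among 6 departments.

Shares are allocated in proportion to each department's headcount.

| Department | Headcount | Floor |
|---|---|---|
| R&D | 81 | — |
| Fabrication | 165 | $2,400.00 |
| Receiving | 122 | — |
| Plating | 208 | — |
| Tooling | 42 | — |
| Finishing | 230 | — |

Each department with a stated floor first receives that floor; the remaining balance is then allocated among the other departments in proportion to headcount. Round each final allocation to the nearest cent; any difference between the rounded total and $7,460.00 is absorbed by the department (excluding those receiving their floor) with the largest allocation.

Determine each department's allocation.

Guaranteed amounts: Fabrication $2,400.00. Remaining pool $5,060.00.
Remaining pool split over remaining headcount 683: R&D 600.0878 → $600.09; Receiving 903.8360 → $903.84; Plating 1,540.9663 → $1,540.97; Tooling 311.1567 → $311.16; Finishing 1,703.9531 → $1,703.95.
Rounding difference −$0.01 applied to Finishing → $1,703.94.

R&D: $600.09; Fabrication: $2,400.00; Receiving: $903.84; Plating: $1,540.97; Tooling: $311.16; Finishing: $1,703.94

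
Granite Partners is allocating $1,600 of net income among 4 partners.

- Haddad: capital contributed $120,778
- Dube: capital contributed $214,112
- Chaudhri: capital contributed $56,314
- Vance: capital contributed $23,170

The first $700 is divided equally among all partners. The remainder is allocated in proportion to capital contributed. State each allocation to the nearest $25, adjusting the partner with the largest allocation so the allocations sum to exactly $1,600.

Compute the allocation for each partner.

Equal tier: $700 ÷ 4 = $175 apiece.
Remainder $900 by capital contributed (total 414,374): Haddad 262.32 → $250; Dube 465.04 → $475; Chaudhri 122.31 → $125; Vance 50.32 → $50.
Totals: Haddad $175 + $250 = $425; Dube $175 + $475 = $650; Chaudhri $175 + $125 = $300; Vance $175 + $50 = $225.

Haddad: $425 | Dube: $650 | Chaudhri: $300 | Vance: $225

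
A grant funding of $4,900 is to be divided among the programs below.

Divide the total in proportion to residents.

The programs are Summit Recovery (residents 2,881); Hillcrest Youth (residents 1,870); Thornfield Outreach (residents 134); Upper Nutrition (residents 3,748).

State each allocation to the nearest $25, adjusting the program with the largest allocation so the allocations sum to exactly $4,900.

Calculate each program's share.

Residents total: 8,633.
Proportional shares: Summit Recovery 2,881/8,633 × $4,900 = 1,635.23; Hillcrest Youth 1,870/8,633 × $4,900 = 1,061.39; Thornfield Outreach 134/8,633 × $4,900 = 76.06; Upper Nutrition 3,748/8,633 × $4,900 = 2,127.33.
At nearest $25: Summit Recovery $1,625; Hillcrest Youth $1,050; Thornfield Outreach $75; Upper Nutrition $2,125. Sum = $4,875.
Difference $4,900 − $4,875 = +$25 applied to largest allocation (Upper Nutrition): Upper Nutrition becomes $2,150.

Summit Recovery: $1,625 | Hillcrest Youth: $1,050 | Thornfield Outreach: $75 | Upper Nutrition: $2,150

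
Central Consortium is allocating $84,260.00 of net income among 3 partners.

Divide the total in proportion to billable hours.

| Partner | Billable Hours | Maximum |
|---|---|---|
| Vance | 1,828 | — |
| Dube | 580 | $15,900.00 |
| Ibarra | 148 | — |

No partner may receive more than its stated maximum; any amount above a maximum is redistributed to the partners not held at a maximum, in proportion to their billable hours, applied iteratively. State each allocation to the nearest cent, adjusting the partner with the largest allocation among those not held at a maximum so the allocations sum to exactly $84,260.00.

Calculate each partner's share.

Combined billable hours = 2,556.
Pro-rata shares before constraints: Vance 60,261.0642; Dube 19,120.0313; Ibarra 4,878.9045.
Cap binds for Dube ($15,900.00); remaining pool $68,360.00 reallocated over remaining billable hours 1,976.
Redistributed shares: Vance 63,239.9190 → $63,239.92; Ibarra 5,120.0810 → $5,120.08.

Vance: $63,239.92; Dube: $15,900.00; Ibarra: $5,120.08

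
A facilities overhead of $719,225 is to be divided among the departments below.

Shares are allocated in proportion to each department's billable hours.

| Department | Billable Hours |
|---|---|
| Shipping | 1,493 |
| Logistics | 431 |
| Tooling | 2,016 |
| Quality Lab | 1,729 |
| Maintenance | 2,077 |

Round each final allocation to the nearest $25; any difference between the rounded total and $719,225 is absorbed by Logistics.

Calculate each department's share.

Shipping: $138,625; Logistics: $40,000; Tooling: $187,200; Quality Lab: $160,550; Maintenance: $192,850

Billable hours total: 7,746.
Pro-rata amounts: Shipping 1,493/7,746 × $719,225 = 138,626.77; Logistics 431/7,746 × $719,225 = 40,018.85; Tooling 2,016/7,746 × $719,225 = 187,187.92; Quality Lab 1,729/7,746 × $719,225 = 160,539.64; Maintenance 2,077/7,746 × $719,225 = 192,851.84.
At nearest $25: Shipping $138,625; Logistics $40,025; Tooling $187,200; Quality Lab $160,550; Maintenance $192,850. Sum = $719,250.
Difference $719,225 − $719,250 = −$25 applied to Logistics: Logistics becomes $40,000.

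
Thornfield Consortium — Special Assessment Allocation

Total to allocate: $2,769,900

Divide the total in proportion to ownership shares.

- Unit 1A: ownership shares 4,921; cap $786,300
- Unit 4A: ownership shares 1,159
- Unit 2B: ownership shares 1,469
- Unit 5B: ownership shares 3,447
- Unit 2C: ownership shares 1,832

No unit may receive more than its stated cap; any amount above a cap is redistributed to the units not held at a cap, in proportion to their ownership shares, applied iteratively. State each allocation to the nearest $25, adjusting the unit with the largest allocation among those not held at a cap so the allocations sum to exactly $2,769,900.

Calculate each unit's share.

Total ownership shares = 12,828.
Pro-rata shares before constraints: Unit 1A 1,062,572.33; Unit 4A 250,258.35; Unit 2B 317,195.44; Unit 5B 744,297.26; Unit 2C 395,576.61.
Capped: Unit 1A ($786,300); balance $1,983,600 reallocated over remaining ownership shares 7,907.
Remaining shares: Unit 4A 290,754.07 → $290,750; Unit 2B 368,522.63 → $368,525; Unit 5B 864,736.21 → $864,725; Unit 2C 459,587.10 → $459,575.
Rounding difference +$25 applied to Unit 5B → $864,750.

Unit 1A: $786,300; Unit 4A: $290,750; Unit 2B: $368,525; Unit 5B: $864,750; Unit 2C: $459,575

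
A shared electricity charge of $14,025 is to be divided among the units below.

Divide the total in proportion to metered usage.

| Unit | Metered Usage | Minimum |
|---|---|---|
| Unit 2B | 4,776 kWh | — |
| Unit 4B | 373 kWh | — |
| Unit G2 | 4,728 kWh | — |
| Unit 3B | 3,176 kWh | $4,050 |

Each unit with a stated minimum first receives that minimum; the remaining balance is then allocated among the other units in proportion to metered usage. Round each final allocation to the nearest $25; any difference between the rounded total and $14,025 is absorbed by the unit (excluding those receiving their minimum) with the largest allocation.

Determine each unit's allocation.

Unit 2B: $4,825; Unit 4B: $375; Unit G2: $4,775; Unit 3B: $4,050

Fund the minimums — Unit 3B $4,050. Remaining pool $9,975.
Remaining pool split over remaining metered usage 9,877: Unit 2B 4,823.39 → $4,825; Unit 4B 376.70 → $375; Unit G2 4,774.91 → $4,775.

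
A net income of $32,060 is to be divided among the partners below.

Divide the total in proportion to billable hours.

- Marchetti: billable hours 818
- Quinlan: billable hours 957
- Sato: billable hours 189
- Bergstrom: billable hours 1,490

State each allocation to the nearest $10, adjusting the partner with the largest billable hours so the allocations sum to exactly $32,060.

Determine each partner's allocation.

Marchetti: $7,590 | Quinlan: $8,880 | Sato: $1,750 | Bergstrom: $13,840

Total billable hours = 3,454.
Raw shares: Marchetti 818/3,454 × $32,060 = 7,592.67; Quinlan 957/3,454 × $32,060 = 8,882.87; Sato 189/3,454 × $32,060 = 1,754.30; Bergstrom 1,490/3,454 × $32,060 = 13,830.17.
At nearest $10: Marchetti $7,590; Quinlan $8,880; Sato $1,750; Bergstrom $13,830. Sum = $32,050.
Difference $32,060 − $32,050 = +$10 applied to largest billable hours (Bergstrom): Bergstrom becomes $13,840.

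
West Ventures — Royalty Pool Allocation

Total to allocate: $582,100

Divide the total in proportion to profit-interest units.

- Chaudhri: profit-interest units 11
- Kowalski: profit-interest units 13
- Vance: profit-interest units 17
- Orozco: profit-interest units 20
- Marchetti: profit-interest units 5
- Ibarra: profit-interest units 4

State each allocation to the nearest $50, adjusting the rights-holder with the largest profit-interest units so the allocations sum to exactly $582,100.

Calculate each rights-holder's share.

Chaudhri: $91,450 · Kowalski: $108,100 · Vance: $141,350 · Orozco: $166,350 · Marchetti: $41,600 · Ibarra: $33,250

Sum of profit-interest units: 11 + 13 + 17 + 20 + 5 + 4 = 70.
Proportional shares: Chaudhri 91,472.86; Kowalski 108,104.29; Vance 141,367.14; Orozco 166,314.29; Marchetti 41,578.57; Ibarra 33,262.86.
At nearest $50: Chaudhri $91,450; Kowalski $108,100; Vance $141,350; Orozco $166,300; Marchetti $41,600; Ibarra $33,250. Sum = $582,050.
Difference $582,100 − $582,050 = +$50 applied to largest profit-interest units (Orozco): Orozco becomes $166,350.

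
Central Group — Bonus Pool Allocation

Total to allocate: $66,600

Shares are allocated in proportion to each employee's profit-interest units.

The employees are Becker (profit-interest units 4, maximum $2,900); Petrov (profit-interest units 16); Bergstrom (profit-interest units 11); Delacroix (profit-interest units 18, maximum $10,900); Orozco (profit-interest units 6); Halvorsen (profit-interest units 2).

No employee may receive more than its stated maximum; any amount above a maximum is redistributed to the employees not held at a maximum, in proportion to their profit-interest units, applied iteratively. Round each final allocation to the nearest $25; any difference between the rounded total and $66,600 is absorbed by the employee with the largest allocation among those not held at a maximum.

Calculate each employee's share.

Profit-interest units total: 57.
Proportional shares (ignoring caps): Becker 4,673.68; Petrov 18,694.74; Bergstrom 12,852.63; Delacroix 21,031.58; Orozco 7,010.53; Halvorsen 2,336.84.
Held at cap: Becker ($2,900), Delacroix ($10,900); balance $52,800 reallocated over remaining profit-interest units 35.
Remaining shares: Petrov 24,137.14 → $24,125; Bergstrom 16,594.29 → $16,600; Orozco 9,051.43 → $9,050; Halvorsen 3,017.14 → $3,025.

Becker: $2,900 | Petrov: $24,125 | Bergstrom: $16,600 | Delacroix: $10,900 | Orozco: $9,050 | Halvorsen: $3,025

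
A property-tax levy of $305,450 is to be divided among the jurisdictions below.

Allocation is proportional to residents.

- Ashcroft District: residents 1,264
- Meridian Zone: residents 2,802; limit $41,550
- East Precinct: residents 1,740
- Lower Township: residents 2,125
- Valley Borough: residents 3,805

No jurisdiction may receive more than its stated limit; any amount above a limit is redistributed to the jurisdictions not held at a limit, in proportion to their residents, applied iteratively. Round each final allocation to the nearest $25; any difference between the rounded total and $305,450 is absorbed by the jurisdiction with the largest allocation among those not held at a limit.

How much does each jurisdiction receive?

Ashcroft District: $37,325; Meridian Zone: $41,550; East Precinct: $51,400; Lower Township: $62,775; Valley Borough: $112,400

Combined residents = 11,736.
Pro-rata shares before constraints: Ashcroft District 32,897.82; Meridian Zone 72,926.97; East Precinct 45,286.55; Lower Township 55,306.85; Valley Borough 99,031.80.
Capped: Meridian Zone ($41,550); balance $263,900 reallocated over remaining residents 8,934.
Redistributed shares: Ashcroft District 37,337.09 → $37,325; East Precinct 51,397.58 → $51,400; Lower Township 62,770.04 → $62,775; Valley Borough 112,395.29 → $112,400.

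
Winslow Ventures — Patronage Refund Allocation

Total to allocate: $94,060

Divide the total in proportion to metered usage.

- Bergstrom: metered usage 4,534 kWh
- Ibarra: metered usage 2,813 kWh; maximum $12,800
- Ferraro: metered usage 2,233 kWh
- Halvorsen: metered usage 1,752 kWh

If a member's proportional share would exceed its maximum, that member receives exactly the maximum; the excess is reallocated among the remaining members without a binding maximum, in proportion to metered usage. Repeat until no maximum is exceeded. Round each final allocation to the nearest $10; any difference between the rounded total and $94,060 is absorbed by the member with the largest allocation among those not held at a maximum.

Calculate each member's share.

Sum of metered usage: 11,332.
Pro-rata shares before constraints: Bergstrom 37,633.96; Ibarra 23,348.99; Ferraro 18,534.77; Halvorsen 14,542.28.
Cap binds for Ibarra ($12,800); remaining pool $81,260 reallocated over remaining metered usage 8,519.
Shares after redistribution: Bergstrom 43,248.37 → $43,250; Ferraro 21,299.87 → $21,300; Halvorsen 16,711.76 → $16,710.

Bergstrom: $43,250 | Ibarra: $12,800 | Ferraro: $21,300 | Halvorsen: $16,710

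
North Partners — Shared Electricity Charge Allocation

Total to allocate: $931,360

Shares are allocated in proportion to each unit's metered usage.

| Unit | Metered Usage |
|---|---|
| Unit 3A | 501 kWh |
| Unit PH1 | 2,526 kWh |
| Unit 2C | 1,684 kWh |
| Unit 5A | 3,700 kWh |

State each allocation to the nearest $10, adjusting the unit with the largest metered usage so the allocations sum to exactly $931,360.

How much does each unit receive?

Total metered usage = 8,411.
Proportional shares: Unit 3A 501/8,411 × $931,360 = 55,476.32; Unit PH1 2,526/8,411 × $931,360 = 279,706.97; Unit 2C 1,684/8,411 × $931,360 = 186,471.32; Unit 5A 3,700/8,411 × $931,360 = 409,705.39.
At nearest $10: Unit 3A $55,480; Unit PH1 $279,710; Unit 2C $186,470; Unit 5A $409,710. Sum = $931,370.
Difference $931,360 − $931,370 = −$10 applied to largest metered usage (Unit 5A): Unit 5A becomes $409,700.

Unit 3A: $55,480; Unit PH1: $279,710; Unit 2C: $186,470; Unit 5A: $409,700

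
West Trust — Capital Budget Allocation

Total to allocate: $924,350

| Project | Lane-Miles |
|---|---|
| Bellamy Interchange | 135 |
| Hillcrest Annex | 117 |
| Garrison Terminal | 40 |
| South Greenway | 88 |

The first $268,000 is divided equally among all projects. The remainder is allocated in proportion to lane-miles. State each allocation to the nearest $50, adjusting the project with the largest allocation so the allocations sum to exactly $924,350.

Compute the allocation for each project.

First tranche $268,000 split equally: $67,000 each.
Remainder $656,350 by lane-miles (total 380): Bellamy Interchange 233,176.97 → $233,200; Hillcrest Annex 202,086.71 → $202,100; Garrison Terminal 69,089.47 → $69,100; South Greenway 151,996.84 → $152,000.
Rounding difference −$50 on remainder applied to Bellamy Interchange.
Totals: Bellamy Interchange $67,000 + $233,150 = $300,150; Hillcrest Annex $67,000 + $202,100 = $269,100; Garrison Terminal $67,000 + $69,100 = $136,100; South Greenway $67,000 + $152,000 = $219,000.

Bellamy Interchange: $300,150 · Hillcrest Annex: $269,100 · Garrison Terminal: $136,100 · South Greenway: $219,000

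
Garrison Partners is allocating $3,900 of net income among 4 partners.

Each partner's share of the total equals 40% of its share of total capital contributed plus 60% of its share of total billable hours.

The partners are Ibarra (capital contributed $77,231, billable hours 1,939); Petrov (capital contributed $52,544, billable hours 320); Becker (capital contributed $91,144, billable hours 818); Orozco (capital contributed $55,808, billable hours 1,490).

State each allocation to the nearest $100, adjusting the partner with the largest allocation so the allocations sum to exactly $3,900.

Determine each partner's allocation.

Ibarra: $1,400 | Petrov: $500 | Becker: $900 | Orozco: $1,100

Capital contributed total 276,727; billable hours total 4,567.
Composite weights (40% capital contributed + 60% billable hours): Ibarra 0.3664; Petrov 0.1180; Becker 0.2392; Orozco 0.2764.
Pro-rata amounts: Ibarra 1,428.86; Petrov 460.17; Becker 932.93; Orozco 1,078.04.
Rounded to nearest $100: Ibarra $1,400; Petrov $500; Becker $900; Orozco $1,100. Sum = $3,900.
Rounded total matches; no reconciliation needed.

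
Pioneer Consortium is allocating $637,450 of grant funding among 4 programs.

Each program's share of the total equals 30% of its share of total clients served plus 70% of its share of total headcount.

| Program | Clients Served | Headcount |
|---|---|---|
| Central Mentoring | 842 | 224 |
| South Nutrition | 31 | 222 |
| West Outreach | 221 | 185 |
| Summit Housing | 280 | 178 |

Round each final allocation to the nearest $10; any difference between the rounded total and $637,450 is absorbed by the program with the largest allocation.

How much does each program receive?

Totals — clients served 1,374, headcount 809.
Composite weights (30% clients served + 70% headcount): Central Mentoring 0.3777; South Nutrition 0.1989; West Outreach 0.2083; Summit Housing 0.2152.
Proportional shares: Central Mentoring 240,740.85; South Nutrition 126,761.75; West Outreach 132,798.33; Summit Housing 137,149.07.
After rounding ($10): Central Mentoring $240,740; South Nutrition $126,760; West Outreach $132,800; Summit Housing $137,150. Sum = $637,450.
No rounding difference to absorb.

Central Mentoring: $240,740 | South Nutrition: $126,760 | West Outreach: $132,800 | Summit Housing: $137,150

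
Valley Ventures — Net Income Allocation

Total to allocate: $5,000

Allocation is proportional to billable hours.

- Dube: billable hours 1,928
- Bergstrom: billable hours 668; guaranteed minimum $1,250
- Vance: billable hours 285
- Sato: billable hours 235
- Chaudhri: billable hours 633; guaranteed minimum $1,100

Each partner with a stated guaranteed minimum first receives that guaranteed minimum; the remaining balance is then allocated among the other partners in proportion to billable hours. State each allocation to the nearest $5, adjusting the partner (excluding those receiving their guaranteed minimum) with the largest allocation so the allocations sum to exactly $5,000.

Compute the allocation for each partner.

Guaranteed amounts: Bergstrom $1,250; Chaudhri $1,100. Remaining pool $2,650.
Remaining pool split over remaining billable hours 2,448: Dube 2,087.09 → $2,085; Vance 308.52 → $310; Sato 254.39 → $255.

Dube: $2,085 · Bergstrom: $1,250 · Vance: $310 · Sato: $255 · Chaudhri: $1,100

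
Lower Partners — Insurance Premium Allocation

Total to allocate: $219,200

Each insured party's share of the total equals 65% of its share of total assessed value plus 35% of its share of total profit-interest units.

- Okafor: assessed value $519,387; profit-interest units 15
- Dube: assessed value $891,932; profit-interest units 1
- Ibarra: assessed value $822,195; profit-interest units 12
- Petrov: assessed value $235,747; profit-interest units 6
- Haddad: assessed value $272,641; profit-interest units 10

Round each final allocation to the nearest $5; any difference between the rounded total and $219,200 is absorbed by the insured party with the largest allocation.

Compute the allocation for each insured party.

Assessed value total 2,741,902; profit-interest units total 44.
Composite weights (65% assessed value + 35% profit-interest units): Okafor 0.2424; Dube 0.2194; Ibarra 0.2904; Petrov 0.1036; Haddad 0.1442.
Proportional shares: Okafor 53,143.93; Dube 48,091.93; Ibarra 63,648.12; Petrov 22,712.16; Haddad 31,603.86.
After rounding ($5): Okafor $53,145; Dube $48,090; Ibarra $63,650; Petrov $22,710; Haddad $31,605. Sum = $219,200.
Rounded total matches; no reconciliation needed.

Okafor: $53,145 · Dube: $48,090 · Ibarra: $63,650 · Petrov: $22,710 · Haddad: $31,605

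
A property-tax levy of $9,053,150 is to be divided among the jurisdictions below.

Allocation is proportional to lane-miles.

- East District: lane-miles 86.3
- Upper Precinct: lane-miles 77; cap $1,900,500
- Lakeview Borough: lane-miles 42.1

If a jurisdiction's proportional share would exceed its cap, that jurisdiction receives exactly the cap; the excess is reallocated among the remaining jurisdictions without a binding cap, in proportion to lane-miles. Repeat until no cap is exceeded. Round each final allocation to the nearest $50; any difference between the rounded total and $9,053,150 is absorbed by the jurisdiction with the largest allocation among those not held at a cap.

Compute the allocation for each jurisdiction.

East District: $4,807,450 · Upper Precinct: $1,900,500 · Lakeview Borough: $2,345,200

Sum of lane-miles: 205.4.
Unconstrained shares: East District 3,803,733.42; Upper Precinct 3,393,829.36; Lakeview Borough 1,855,587.22.
Cap binds for Upper Precinct ($1,900,500); remaining pool $7,152,650 reallocated over remaining lane-miles 128.4.
Redistributed shares: East District 4,807,427.53 → $4,807,450; Lakeview Borough 2,345,222.47 → $2,345,200.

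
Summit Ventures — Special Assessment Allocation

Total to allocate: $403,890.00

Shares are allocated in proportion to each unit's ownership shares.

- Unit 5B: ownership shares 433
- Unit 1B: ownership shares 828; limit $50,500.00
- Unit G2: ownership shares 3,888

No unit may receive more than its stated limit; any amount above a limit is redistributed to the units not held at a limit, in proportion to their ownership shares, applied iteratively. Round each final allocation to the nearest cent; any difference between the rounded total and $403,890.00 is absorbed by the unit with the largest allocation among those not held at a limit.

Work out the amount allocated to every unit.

Total ownership shares = 5,149.
Proportional shares (ignoring caps): Unit 5B 33,964.7252; Unit 1B 64,948.7124; Unit G2 304,976.5624.
Capped: Unit 1B ($50,500.00); remaining pool $353,390.00 reallocated over remaining ownership shares 4,321.
Remaining shares: Unit 5B 35,412.6059 → $35,412.61; Unit G2 317,977.3941 → $317,977.39.

Unit 5B: $35,412.61; Unit 1B: $50,500.00; Unit G2: $317,977.39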